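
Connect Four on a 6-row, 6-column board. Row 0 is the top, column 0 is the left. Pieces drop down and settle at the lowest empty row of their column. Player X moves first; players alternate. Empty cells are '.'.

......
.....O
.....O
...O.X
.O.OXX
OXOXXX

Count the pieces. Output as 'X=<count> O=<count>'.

X=7 O=7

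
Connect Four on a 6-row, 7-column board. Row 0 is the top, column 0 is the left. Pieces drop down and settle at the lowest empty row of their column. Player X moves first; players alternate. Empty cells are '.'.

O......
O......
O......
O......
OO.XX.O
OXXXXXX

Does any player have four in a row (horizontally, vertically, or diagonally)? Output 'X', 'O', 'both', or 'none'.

both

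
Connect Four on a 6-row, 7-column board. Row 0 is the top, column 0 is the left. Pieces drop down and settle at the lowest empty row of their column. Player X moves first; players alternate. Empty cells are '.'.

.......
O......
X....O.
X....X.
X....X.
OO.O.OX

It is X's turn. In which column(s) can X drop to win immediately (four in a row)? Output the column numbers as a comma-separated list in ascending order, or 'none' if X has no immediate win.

col 0: drop X → no win
col 1: drop X → no win
col 2: drop X → no win
col 3: drop X → no win
col 4: drop X → no win
col 5: drop X → no win
col 6: drop X → no win

Answer: none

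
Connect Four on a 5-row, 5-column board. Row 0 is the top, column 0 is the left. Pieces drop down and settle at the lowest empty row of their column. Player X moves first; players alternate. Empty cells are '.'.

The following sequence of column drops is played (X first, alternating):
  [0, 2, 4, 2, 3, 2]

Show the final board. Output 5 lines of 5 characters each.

Move 1: X drops in col 0, lands at row 4
Move 2: O drops in col 2, lands at row 4
Move 3: X drops in col 4, lands at row 4
Move 4: O drops in col 2, lands at row 3
Move 5: X drops in col 3, lands at row 4
Move 6: O drops in col 2, lands at row 2

Answer: .....
.....
..O..
..O..
X.OXX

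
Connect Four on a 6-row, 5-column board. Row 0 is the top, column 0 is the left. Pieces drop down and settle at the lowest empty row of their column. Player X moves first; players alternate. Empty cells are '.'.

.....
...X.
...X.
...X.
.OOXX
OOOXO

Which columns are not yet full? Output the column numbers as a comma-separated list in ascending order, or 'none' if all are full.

col 0: top cell = '.' → open
col 1: top cell = '.' → open
col 2: top cell = '.' → open
col 3: top cell = '.' → open
col 4: top cell = '.' → open

Answer: 0,1,2,3,4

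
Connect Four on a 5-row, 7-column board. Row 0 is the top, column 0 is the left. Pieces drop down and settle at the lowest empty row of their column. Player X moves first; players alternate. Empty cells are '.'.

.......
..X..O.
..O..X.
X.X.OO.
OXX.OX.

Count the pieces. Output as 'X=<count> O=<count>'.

X=7 O=6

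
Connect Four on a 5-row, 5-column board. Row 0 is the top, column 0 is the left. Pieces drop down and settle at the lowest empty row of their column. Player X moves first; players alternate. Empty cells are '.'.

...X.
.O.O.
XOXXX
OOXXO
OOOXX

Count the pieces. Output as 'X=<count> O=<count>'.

X=9 O=9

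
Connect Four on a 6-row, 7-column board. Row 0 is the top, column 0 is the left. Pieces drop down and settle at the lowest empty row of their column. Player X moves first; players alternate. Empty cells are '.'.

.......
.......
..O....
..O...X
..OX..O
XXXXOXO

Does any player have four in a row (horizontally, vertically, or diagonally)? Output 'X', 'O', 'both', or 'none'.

X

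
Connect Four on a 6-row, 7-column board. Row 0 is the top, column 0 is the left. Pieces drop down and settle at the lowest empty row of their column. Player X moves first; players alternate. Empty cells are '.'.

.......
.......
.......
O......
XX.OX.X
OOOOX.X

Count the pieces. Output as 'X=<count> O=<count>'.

X=6 O=6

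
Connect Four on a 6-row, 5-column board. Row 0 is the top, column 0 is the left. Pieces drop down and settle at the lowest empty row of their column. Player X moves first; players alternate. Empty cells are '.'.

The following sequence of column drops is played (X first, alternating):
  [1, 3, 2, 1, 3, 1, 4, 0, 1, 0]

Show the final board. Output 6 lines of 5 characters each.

Answer: .....
.....
.X...
.O...
OO.X.
OXXOX

Derivation:
Move 1: X drops in col 1, lands at row 5
Move 2: O drops in col 3, lands at row 5
Move 3: X drops in col 2, lands at row 5
Move 4: O drops in col 1, lands at row 4
Move 5: X drops in col 3, lands at row 4
Move 6: O drops in col 1, lands at row 3
Move 7: X drops in col 4, lands at row 5
Move 8: O drops in col 0, lands at row 5
Move 9: X drops in col 1, lands at row 2
Move 10: O drops in col 0, lands at row 4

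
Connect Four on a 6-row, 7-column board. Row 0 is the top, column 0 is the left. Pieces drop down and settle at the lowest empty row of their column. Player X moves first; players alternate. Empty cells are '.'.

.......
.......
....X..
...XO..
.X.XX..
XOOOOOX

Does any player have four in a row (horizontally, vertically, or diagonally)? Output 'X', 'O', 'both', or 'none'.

O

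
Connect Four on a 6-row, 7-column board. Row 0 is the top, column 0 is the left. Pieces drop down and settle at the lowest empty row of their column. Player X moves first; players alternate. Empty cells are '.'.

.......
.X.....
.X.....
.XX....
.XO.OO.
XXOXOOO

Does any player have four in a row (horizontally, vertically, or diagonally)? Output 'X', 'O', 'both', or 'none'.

X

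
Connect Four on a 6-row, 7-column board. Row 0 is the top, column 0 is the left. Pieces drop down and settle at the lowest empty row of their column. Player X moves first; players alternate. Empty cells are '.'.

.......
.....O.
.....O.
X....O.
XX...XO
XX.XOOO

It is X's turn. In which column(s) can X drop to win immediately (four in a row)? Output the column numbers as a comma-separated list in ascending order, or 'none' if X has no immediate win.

col 0: drop X → WIN!
col 1: drop X → no win
col 2: drop X → WIN!
col 3: drop X → no win
col 4: drop X → no win
col 5: drop X → no win
col 6: drop X → no win

Answer: 0,2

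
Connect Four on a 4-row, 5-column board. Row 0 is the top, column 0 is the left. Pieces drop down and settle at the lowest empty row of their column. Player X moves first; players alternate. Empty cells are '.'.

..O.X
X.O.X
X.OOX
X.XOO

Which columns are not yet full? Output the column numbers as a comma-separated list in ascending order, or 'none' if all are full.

col 0: top cell = '.' → open
col 1: top cell = '.' → open
col 2: top cell = 'O' → FULL
col 3: top cell = '.' → open
col 4: top cell = 'X' → FULL

Answer: 0,1,3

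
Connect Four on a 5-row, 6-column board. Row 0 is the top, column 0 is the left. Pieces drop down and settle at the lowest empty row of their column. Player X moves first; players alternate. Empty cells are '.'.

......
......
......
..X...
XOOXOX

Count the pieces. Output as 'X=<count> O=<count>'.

X=4 O=3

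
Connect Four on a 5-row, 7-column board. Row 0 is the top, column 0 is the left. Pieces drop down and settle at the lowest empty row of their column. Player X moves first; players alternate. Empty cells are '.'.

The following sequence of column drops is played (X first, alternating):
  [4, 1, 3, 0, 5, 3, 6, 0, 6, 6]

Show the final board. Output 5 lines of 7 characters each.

Answer: .......
.......
......O
O..O..X
OO.XXXX

Derivation:
Move 1: X drops in col 4, lands at row 4
Move 2: O drops in col 1, lands at row 4
Move 3: X drops in col 3, lands at row 4
Move 4: O drops in col 0, lands at row 4
Move 5: X drops in col 5, lands at row 4
Move 6: O drops in col 3, lands at row 3
Move 7: X drops in col 6, lands at row 4
Move 8: O drops in col 0, lands at row 3
Move 9: X drops in col 6, lands at row 3
Move 10: O drops in col 6, lands at row 2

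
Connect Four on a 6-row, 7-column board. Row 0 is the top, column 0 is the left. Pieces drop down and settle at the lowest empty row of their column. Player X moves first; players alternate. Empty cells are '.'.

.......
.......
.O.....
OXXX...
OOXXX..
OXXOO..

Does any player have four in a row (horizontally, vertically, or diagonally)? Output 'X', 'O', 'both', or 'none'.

none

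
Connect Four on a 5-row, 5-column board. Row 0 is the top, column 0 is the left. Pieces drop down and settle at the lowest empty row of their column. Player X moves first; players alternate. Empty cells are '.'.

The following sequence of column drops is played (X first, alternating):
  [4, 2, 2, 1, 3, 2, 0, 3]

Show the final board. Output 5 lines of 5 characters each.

Answer: .....
.....
..O..
..XO.
XOOXX

Derivation:
Move 1: X drops in col 4, lands at row 4
Move 2: O drops in col 2, lands at row 4
Move 3: X drops in col 2, lands at row 3
Move 4: O drops in col 1, lands at row 4
Move 5: X drops in col 3, lands at row 4
Move 6: O drops in col 2, lands at row 2
Move 7: X drops in col 0, lands at row 4
Move 8: O drops in col 3, lands at row 3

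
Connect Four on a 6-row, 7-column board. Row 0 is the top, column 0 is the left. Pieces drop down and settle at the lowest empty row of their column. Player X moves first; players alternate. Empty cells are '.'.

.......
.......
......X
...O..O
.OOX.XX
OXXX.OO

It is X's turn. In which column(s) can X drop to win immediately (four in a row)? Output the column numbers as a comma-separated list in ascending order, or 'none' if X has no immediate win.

Answer: 4

Derivation:
col 0: drop X → no win
col 1: drop X → no win
col 2: drop X → no win
col 3: drop X → no win
col 4: drop X → WIN!
col 5: drop X → no win
col 6: drop X → no win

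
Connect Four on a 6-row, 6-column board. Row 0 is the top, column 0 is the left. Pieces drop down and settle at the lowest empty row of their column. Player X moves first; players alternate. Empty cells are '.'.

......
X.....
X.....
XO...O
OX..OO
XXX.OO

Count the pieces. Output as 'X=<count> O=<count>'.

X=7 O=7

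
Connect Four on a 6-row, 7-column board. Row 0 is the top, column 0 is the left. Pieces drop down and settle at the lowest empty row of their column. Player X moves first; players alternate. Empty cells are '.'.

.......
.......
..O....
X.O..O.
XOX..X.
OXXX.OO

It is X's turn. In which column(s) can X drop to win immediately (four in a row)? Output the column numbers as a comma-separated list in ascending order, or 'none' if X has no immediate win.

col 0: drop X → no win
col 1: drop X → no win
col 2: drop X → no win
col 3: drop X → no win
col 4: drop X → WIN!
col 5: drop X → no win
col 6: drop X → no win

Answer: 4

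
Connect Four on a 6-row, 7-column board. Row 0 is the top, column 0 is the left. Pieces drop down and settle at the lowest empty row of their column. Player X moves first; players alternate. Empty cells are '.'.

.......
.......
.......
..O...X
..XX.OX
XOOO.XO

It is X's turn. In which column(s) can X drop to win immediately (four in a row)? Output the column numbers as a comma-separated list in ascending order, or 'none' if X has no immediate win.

col 0: drop X → no win
col 1: drop X → no win
col 2: drop X → no win
col 3: drop X → no win
col 4: drop X → no win
col 5: drop X → no win
col 6: drop X → no win

Answer: none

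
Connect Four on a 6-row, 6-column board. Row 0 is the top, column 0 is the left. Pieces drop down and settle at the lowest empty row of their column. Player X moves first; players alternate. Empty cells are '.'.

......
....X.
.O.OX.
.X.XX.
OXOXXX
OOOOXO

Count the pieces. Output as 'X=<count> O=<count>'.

X=10 O=9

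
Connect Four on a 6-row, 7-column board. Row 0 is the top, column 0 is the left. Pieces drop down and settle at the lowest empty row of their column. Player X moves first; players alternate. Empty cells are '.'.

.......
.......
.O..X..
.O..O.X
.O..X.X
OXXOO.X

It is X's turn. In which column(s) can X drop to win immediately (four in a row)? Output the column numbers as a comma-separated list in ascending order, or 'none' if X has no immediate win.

Answer: 6

Derivation:
col 0: drop X → no win
col 1: drop X → no win
col 2: drop X → no win
col 3: drop X → no win
col 4: drop X → no win
col 5: drop X → no win
col 6: drop X → WIN!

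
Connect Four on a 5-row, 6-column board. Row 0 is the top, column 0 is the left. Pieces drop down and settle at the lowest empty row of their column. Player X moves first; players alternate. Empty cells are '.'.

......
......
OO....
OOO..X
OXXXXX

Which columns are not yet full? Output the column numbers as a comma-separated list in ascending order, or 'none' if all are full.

Answer: 0,1,2,3,4,5

Derivation:
col 0: top cell = '.' → open
col 1: top cell = '.' → open
col 2: top cell = '.' → open
col 3: top cell = '.' → open
col 4: top cell = '.' → open
col 5: top cell = '.' → open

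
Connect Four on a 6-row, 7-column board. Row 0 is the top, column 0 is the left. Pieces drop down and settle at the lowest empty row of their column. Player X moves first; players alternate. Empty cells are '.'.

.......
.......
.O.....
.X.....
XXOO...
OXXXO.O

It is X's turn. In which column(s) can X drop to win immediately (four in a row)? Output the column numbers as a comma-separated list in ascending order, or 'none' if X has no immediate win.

Answer: none

Derivation:
col 0: drop X → no win
col 1: drop X → no win
col 2: drop X → no win
col 3: drop X → no win
col 4: drop X → no win
col 5: drop X → no win
col 6: drop X → no win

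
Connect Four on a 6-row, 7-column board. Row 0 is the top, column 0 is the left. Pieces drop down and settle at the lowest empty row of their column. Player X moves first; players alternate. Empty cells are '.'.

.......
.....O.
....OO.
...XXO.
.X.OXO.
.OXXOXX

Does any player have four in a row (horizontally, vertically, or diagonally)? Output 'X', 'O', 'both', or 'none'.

O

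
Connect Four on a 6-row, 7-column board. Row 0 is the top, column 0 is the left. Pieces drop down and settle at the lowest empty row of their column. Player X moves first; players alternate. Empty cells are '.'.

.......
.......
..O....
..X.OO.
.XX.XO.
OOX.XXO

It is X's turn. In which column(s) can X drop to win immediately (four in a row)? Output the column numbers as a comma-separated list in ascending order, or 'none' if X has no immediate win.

Answer: 3

Derivation:
col 0: drop X → no win
col 1: drop X → no win
col 2: drop X → no win
col 3: drop X → WIN!
col 4: drop X → no win
col 5: drop X → no win
col 6: drop X → no win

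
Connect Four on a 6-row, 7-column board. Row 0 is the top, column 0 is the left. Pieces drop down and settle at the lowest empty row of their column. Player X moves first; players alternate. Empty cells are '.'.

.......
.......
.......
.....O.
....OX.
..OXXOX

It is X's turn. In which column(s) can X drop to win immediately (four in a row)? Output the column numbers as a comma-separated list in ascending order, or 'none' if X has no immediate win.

Answer: none

Derivation:
col 0: drop X → no win
col 1: drop X → no win
col 2: drop X → no win
col 3: drop X → no win
col 4: drop X → no win
col 5: drop X → no win
col 6: drop X → no win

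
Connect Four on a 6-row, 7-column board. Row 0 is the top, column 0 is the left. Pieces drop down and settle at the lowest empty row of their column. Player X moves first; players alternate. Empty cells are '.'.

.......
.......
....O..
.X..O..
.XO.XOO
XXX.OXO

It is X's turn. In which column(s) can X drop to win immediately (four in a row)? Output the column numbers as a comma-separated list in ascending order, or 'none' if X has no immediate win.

col 0: drop X → no win
col 1: drop X → WIN!
col 2: drop X → no win
col 3: drop X → WIN!
col 4: drop X → no win
col 5: drop X → no win
col 6: drop X → no win

Answer: 1,3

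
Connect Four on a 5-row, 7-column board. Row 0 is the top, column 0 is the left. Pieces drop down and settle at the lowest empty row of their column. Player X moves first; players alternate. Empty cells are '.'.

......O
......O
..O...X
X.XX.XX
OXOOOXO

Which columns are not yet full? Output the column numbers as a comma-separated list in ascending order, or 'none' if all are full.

Answer: 0,1,2,3,4,5

Derivation:
col 0: top cell = '.' → open
col 1: top cell = '.' → open
col 2: top cell = '.' → open
col 3: top cell = '.' → open
col 4: top cell = '.' → open
col 5: top cell = '.' → open
col 6: top cell = 'O' → FULL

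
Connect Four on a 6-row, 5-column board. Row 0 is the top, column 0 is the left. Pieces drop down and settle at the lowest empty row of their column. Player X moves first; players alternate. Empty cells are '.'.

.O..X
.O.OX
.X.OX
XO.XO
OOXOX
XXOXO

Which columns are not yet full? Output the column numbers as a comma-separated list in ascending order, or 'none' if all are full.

col 0: top cell = '.' → open
col 1: top cell = 'O' → FULL
col 2: top cell = '.' → open
col 3: top cell = '.' → open
col 4: top cell = 'X' → FULL

Answer: 0,2,3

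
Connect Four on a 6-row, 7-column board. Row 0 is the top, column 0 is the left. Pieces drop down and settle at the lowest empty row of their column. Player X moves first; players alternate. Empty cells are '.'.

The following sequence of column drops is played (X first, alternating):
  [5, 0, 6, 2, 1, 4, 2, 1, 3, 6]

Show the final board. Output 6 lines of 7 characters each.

Move 1: X drops in col 5, lands at row 5
Move 2: O drops in col 0, lands at row 5
Move 3: X drops in col 6, lands at row 5
Move 4: O drops in col 2, lands at row 5
Move 5: X drops in col 1, lands at row 5
Move 6: O drops in col 4, lands at row 5
Move 7: X drops in col 2, lands at row 4
Move 8: O drops in col 1, lands at row 4
Move 9: X drops in col 3, lands at row 5
Move 10: O drops in col 6, lands at row 4

Answer: .......
.......
.......
.......
.OX...O
OXOXOXX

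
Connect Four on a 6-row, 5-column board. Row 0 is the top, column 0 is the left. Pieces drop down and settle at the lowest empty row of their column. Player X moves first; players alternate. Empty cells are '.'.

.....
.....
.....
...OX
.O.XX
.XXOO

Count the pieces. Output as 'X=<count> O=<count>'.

X=5 O=4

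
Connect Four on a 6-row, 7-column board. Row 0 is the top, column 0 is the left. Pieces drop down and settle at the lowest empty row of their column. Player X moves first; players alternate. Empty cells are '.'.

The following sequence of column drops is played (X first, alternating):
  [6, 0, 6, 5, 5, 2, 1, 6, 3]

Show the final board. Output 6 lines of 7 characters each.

Answer: .......
.......
.......
......O
.....XX
OXOX.OX

Derivation:
Move 1: X drops in col 6, lands at row 5
Move 2: O drops in col 0, lands at row 5
Move 3: X drops in col 6, lands at row 4
Move 4: O drops in col 5, lands at row 5
Move 5: X drops in col 5, lands at row 4
Move 6: O drops in col 2, lands at row 5
Move 7: X drops in col 1, lands at row 5
Move 8: O drops in col 6, lands at row 3
Move 9: X drops in col 3, lands at row 5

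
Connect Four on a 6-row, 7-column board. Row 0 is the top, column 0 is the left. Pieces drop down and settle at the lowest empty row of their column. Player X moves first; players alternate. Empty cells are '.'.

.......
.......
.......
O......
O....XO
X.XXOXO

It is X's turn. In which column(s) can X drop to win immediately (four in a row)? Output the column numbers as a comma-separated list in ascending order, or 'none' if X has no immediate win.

col 0: drop X → no win
col 1: drop X → WIN!
col 2: drop X → no win
col 3: drop X → no win
col 4: drop X → no win
col 5: drop X → no win
col 6: drop X → no win

Answer: 1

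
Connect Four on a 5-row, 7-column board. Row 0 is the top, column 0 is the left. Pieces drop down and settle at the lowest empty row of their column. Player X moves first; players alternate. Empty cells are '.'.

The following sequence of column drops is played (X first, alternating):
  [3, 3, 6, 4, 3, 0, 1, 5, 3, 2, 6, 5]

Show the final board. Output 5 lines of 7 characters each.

Answer: .......
...X...
...X...
...O.OX
OXOXOOX

Derivation:
Move 1: X drops in col 3, lands at row 4
Move 2: O drops in col 3, lands at row 3
Move 3: X drops in col 6, lands at row 4
Move 4: O drops in col 4, lands at row 4
Move 5: X drops in col 3, lands at row 2
Move 6: O drops in col 0, lands at row 4
Move 7: X drops in col 1, lands at row 4
Move 8: O drops in col 5, lands at row 4
Move 9: X drops in col 3, lands at row 1
Move 10: O drops in col 2, lands at row 4
Move 11: X drops in col 6, lands at row 3
Move 12: O drops in col 5, lands at row 3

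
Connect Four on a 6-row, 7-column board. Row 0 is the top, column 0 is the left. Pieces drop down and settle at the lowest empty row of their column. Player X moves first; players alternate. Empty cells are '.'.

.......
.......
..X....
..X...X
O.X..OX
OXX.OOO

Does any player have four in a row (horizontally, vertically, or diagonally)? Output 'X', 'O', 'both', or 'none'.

X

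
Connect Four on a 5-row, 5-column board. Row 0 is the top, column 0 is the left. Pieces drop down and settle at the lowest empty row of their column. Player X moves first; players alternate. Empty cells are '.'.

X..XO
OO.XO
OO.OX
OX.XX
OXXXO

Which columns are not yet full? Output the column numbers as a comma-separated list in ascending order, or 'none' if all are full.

Answer: 1,2

Derivation:
col 0: top cell = 'X' → FULL
col 1: top cell = '.' → open
col 2: top cell = '.' → open
col 3: top cell = 'X' → FULL
col 4: top cell = 'O' → FULL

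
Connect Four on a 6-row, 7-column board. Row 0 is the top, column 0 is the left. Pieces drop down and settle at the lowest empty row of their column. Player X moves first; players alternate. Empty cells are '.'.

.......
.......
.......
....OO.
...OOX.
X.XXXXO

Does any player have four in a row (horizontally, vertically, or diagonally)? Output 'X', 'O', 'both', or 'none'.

X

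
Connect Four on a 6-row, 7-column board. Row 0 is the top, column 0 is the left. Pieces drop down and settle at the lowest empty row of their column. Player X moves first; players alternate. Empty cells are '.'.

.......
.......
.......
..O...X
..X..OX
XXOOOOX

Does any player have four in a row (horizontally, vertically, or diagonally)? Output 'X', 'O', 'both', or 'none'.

O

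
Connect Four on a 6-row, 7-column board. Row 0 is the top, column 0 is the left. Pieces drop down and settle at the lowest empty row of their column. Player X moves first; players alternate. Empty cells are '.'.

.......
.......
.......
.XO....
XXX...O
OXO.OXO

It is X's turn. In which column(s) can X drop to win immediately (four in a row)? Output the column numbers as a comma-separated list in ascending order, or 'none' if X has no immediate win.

Answer: 1

Derivation:
col 0: drop X → no win
col 1: drop X → WIN!
col 2: drop X → no win
col 3: drop X → no win
col 4: drop X → no win
col 5: drop X → no win
col 6: drop X → no win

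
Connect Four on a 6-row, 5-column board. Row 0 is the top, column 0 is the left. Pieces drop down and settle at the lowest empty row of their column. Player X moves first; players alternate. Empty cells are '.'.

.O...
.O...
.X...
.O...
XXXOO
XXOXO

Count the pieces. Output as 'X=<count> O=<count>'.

X=7 O=7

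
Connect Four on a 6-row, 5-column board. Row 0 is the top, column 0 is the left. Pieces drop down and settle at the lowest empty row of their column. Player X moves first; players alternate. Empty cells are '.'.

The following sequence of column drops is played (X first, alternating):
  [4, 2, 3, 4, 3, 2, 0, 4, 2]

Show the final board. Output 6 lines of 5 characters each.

Answer: .....
.....
.....
..X.O
..OXO
X.OXX

Derivation:
Move 1: X drops in col 4, lands at row 5
Move 2: O drops in col 2, lands at row 5
Move 3: X drops in col 3, lands at row 5
Move 4: O drops in col 4, lands at row 4
Move 5: X drops in col 3, lands at row 4
Move 6: O drops in col 2, lands at row 4
Move 7: X drops in col 0, lands at row 5
Move 8: O drops in col 4, lands at row 3
Move 9: X drops in col 2, lands at row 3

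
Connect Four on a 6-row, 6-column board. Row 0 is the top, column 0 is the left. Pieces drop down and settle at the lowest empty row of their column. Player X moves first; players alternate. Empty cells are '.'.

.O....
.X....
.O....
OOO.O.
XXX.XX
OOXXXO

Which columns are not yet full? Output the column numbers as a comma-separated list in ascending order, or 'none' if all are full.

Answer: 0,2,3,4,5

Derivation:
col 0: top cell = '.' → open
col 1: top cell = 'O' → FULL
col 2: top cell = '.' → open
col 3: top cell = '.' → open
col 4: top cell = '.' → open
col 5: top cell = '.' → open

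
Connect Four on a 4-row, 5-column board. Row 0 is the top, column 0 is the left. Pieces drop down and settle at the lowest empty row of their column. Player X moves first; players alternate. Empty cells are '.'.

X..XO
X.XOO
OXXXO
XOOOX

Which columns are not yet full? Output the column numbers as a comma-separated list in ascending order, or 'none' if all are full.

col 0: top cell = 'X' → FULL
col 1: top cell = '.' → open
col 2: top cell = '.' → open
col 3: top cell = 'X' → FULL
col 4: top cell = 'O' → FULL

Answer: 1,2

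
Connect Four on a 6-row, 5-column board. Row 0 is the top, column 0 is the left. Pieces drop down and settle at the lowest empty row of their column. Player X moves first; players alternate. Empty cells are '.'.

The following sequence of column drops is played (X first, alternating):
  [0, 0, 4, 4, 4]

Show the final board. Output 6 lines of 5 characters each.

Answer: .....
.....
.....
....X
O...O
X...X

Derivation:
Move 1: X drops in col 0, lands at row 5
Move 2: O drops in col 0, lands at row 4
Move 3: X drops in col 4, lands at row 5
Move 4: O drops in col 4, lands at row 4
Move 5: X drops in col 4, lands at row 3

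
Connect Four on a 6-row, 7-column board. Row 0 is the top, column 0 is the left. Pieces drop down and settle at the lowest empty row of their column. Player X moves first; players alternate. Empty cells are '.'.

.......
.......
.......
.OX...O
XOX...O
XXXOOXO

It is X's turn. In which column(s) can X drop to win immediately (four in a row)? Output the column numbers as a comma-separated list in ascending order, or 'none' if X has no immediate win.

col 0: drop X → no win
col 1: drop X → no win
col 2: drop X → WIN!
col 3: drop X → no win
col 4: drop X → no win
col 5: drop X → no win
col 6: drop X → no win

Answer: 2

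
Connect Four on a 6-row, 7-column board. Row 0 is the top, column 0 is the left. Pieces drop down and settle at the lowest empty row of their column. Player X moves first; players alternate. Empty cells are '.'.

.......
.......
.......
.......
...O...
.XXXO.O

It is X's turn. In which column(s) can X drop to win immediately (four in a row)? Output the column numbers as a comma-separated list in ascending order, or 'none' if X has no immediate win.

col 0: drop X → WIN!
col 1: drop X → no win
col 2: drop X → no win
col 3: drop X → no win
col 4: drop X → no win
col 5: drop X → no win
col 6: drop X → no win

Answer: 0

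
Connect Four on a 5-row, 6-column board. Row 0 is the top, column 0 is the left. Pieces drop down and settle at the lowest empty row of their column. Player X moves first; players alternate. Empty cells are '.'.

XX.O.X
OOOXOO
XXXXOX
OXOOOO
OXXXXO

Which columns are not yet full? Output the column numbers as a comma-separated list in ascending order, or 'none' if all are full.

col 0: top cell = 'X' → FULL
col 1: top cell = 'X' → FULL
col 2: top cell = '.' → open
col 3: top cell = 'O' → FULL
col 4: top cell = '.' → open
col 5: top cell = 'X' → FULL

Answer: 2,4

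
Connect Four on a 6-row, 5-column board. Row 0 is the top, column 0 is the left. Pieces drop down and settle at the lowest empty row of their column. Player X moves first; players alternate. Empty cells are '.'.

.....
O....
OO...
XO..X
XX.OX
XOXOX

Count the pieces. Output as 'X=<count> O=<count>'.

X=8 O=7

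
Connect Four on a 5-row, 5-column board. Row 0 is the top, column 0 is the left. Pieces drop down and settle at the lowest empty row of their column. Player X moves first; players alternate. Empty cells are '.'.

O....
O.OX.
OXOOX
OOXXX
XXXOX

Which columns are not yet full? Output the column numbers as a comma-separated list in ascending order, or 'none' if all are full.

col 0: top cell = 'O' → FULL
col 1: top cell = '.' → open
col 2: top cell = '.' → open
col 3: top cell = '.' → open
col 4: top cell = '.' → open

Answer: 1,2,3,4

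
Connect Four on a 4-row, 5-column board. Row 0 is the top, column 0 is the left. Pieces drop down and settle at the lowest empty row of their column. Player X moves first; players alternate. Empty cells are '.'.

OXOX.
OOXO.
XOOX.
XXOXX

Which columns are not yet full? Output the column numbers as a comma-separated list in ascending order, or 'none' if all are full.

Answer: 4

Derivation:
col 0: top cell = 'O' → FULL
col 1: top cell = 'X' → FULL
col 2: top cell = 'O' → FULL
col 3: top cell = 'X' → FULL
col 4: top cell = '.' → open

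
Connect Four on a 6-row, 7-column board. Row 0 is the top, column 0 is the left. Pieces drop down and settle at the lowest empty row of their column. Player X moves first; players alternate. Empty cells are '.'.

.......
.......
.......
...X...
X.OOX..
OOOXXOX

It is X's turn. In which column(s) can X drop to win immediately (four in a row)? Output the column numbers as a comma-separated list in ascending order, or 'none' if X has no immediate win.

Answer: none

Derivation:
col 0: drop X → no win
col 1: drop X → no win
col 2: drop X → no win
col 3: drop X → no win
col 4: drop X → no win
col 5: drop X → no win
col 6: drop X → no win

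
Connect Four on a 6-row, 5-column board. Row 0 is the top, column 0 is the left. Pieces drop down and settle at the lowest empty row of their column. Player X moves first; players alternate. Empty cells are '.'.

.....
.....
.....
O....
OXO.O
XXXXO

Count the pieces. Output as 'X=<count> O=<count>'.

X=5 O=5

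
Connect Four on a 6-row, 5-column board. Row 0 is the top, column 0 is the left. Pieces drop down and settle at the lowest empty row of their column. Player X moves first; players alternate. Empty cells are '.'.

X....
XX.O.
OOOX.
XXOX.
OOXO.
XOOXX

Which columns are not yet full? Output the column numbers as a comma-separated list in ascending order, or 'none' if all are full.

col 0: top cell = 'X' → FULL
col 1: top cell = '.' → open
col 2: top cell = '.' → open
col 3: top cell = '.' → open
col 4: top cell = '.' → open

Answer: 1,2,3,4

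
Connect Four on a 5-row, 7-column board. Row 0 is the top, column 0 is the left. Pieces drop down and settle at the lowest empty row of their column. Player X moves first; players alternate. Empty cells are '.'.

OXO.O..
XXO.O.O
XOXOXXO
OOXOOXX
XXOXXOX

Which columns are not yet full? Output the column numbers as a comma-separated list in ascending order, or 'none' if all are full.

Answer: 3,5,6

Derivation:
col 0: top cell = 'O' → FULL
col 1: top cell = 'X' → FULL
col 2: top cell = 'O' → FULL
col 3: top cell = '.' → open
col 4: top cell = 'O' → FULL
col 5: top cell = '.' → open
col 6: top cell = '.' → open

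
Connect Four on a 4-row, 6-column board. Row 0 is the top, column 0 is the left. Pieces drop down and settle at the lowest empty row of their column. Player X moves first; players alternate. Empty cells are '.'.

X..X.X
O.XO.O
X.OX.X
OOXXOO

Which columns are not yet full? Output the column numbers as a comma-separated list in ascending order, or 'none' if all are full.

Answer: 1,2,4

Derivation:
col 0: top cell = 'X' → FULL
col 1: top cell = '.' → open
col 2: top cell = '.' → open
col 3: top cell = 'X' → FULL
col 4: top cell = '.' → open
col 5: top cell = 'X' → FULL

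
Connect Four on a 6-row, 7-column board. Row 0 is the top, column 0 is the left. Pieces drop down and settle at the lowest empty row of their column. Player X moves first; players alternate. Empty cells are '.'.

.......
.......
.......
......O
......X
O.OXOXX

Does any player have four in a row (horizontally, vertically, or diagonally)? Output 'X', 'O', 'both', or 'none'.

none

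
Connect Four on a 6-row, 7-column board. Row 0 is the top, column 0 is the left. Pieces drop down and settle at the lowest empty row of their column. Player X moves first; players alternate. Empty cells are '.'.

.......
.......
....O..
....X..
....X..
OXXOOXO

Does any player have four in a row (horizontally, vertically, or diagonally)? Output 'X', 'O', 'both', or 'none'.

none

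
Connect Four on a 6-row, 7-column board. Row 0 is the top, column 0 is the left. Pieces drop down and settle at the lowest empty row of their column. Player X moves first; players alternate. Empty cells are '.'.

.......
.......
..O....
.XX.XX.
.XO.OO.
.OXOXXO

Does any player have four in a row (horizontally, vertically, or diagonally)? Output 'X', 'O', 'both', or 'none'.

none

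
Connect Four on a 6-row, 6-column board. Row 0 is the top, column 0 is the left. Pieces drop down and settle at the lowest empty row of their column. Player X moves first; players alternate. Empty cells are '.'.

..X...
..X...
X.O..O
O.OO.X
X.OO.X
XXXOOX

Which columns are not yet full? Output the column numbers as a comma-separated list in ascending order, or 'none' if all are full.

col 0: top cell = '.' → open
col 1: top cell = '.' → open
col 2: top cell = 'X' → FULL
col 3: top cell = '.' → open
col 4: top cell = '.' → open
col 5: top cell = '.' → open

Answer: 0,1,3,4,5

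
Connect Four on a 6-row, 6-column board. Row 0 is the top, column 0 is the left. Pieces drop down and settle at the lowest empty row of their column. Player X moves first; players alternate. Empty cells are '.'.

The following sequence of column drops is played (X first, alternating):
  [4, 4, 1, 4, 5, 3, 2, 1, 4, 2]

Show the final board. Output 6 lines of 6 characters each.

Move 1: X drops in col 4, lands at row 5
Move 2: O drops in col 4, lands at row 4
Move 3: X drops in col 1, lands at row 5
Move 4: O drops in col 4, lands at row 3
Move 5: X drops in col 5, lands at row 5
Move 6: O drops in col 3, lands at row 5
Move 7: X drops in col 2, lands at row 5
Move 8: O drops in col 1, lands at row 4
Move 9: X drops in col 4, lands at row 2
Move 10: O drops in col 2, lands at row 4

Answer: ......
......
....X.
....O.
.OO.O.
.XXOXX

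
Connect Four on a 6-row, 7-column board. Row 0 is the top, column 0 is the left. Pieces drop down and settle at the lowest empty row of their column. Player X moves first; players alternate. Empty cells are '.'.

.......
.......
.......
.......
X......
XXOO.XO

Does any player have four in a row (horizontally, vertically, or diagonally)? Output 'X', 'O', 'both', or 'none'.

none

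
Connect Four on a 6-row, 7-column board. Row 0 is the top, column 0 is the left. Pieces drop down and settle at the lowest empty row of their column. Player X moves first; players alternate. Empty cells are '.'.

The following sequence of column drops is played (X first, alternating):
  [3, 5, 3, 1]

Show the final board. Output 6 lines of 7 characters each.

Answer: .......
.......
.......
.......
...X...
.O.X.O.

Derivation:
Move 1: X drops in col 3, lands at row 5
Move 2: O drops in col 5, lands at row 5
Move 3: X drops in col 3, lands at row 4
Move 4: O drops in col 1, lands at row 5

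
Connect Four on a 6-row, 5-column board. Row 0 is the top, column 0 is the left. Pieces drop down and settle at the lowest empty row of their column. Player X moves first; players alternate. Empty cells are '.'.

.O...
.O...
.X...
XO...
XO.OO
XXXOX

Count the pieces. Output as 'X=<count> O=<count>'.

X=7 O=7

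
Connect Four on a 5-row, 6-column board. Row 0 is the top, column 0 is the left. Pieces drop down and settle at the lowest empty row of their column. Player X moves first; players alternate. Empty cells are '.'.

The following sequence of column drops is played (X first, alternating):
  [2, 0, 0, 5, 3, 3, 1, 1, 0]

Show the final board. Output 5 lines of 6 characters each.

Move 1: X drops in col 2, lands at row 4
Move 2: O drops in col 0, lands at row 4
Move 3: X drops in col 0, lands at row 3
Move 4: O drops in col 5, lands at row 4
Move 5: X drops in col 3, lands at row 4
Move 6: O drops in col 3, lands at row 3
Move 7: X drops in col 1, lands at row 4
Move 8: O drops in col 1, lands at row 3
Move 9: X drops in col 0, lands at row 2

Answer: ......
......
X.....
XO.O..
OXXX.O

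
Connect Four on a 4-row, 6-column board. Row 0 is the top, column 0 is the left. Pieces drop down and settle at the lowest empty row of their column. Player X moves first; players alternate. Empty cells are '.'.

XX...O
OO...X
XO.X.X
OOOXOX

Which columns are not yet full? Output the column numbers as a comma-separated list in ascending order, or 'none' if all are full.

Answer: 2,3,4

Derivation:
col 0: top cell = 'X' → FULL
col 1: top cell = 'X' → FULL
col 2: top cell = '.' → open
col 3: top cell = '.' → open
col 4: top cell = '.' → open
col 5: top cell = 'O' → FULL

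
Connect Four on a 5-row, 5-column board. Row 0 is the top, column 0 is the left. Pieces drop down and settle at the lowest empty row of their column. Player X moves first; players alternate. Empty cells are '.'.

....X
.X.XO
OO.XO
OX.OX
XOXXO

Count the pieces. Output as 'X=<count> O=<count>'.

X=9 O=8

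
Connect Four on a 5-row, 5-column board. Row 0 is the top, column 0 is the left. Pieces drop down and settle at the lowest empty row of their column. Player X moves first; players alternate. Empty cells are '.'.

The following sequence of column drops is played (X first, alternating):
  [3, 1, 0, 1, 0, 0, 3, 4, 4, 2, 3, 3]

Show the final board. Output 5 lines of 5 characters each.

Move 1: X drops in col 3, lands at row 4
Move 2: O drops in col 1, lands at row 4
Move 3: X drops in col 0, lands at row 4
Move 4: O drops in col 1, lands at row 3
Move 5: X drops in col 0, lands at row 3
Move 6: O drops in col 0, lands at row 2
Move 7: X drops in col 3, lands at row 3
Move 8: O drops in col 4, lands at row 4
Move 9: X drops in col 4, lands at row 3
Move 10: O drops in col 2, lands at row 4
Move 11: X drops in col 3, lands at row 2
Move 12: O drops in col 3, lands at row 1

Answer: .....
...O.
O..X.
XO.XX
XOOXO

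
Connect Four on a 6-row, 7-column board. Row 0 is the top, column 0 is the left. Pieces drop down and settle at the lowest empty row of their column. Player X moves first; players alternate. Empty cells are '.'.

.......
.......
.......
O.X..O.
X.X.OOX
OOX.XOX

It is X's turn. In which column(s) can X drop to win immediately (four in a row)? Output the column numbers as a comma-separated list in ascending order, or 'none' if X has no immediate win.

col 0: drop X → no win
col 1: drop X → no win
col 2: drop X → WIN!
col 3: drop X → no win
col 4: drop X → no win
col 5: drop X → no win
col 6: drop X → no win

Answer: 2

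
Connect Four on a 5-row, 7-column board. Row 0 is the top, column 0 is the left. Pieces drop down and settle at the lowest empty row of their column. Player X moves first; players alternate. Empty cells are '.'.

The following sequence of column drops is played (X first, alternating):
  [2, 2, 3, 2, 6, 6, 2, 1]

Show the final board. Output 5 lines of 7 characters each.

Move 1: X drops in col 2, lands at row 4
Move 2: O drops in col 2, lands at row 3
Move 3: X drops in col 3, lands at row 4
Move 4: O drops in col 2, lands at row 2
Move 5: X drops in col 6, lands at row 4
Move 6: O drops in col 6, lands at row 3
Move 7: X drops in col 2, lands at row 1
Move 8: O drops in col 1, lands at row 4

Answer: .......
..X....
..O....
..O...O
.OXX..X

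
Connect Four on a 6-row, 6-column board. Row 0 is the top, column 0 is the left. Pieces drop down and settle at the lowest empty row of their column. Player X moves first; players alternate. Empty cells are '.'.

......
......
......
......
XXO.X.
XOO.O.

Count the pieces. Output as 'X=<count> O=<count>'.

X=4 O=4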